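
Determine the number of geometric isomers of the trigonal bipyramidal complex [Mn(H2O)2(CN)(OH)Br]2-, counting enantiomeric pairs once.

In a trigonal bipyramid the two axial positions differ from the three equatorial ones.
Exhaustive case analysis gives 7 geometric isomers.

7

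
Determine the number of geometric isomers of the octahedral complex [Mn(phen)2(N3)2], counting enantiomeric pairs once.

2

Each phen is bidentate and must span two cis positions.
There are 2 geometric isomers: N3 trans; N3 cis (chiral).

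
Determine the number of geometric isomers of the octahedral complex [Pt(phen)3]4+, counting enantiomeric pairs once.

The six octahedral sites form three mutually perpendicular trans pairs.
Each phen is bidentate and must span two cis positions.
Only one geometric arrangement is possible; it has no improper symmetry element, so it exists as a pair of enantiomers (2 stereoisomers).

1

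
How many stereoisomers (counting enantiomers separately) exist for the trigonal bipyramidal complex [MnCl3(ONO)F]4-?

4

A trigonal bipyramid has two axial and three equatorial sites, which are chemically inequivalent.
There are 4 geometric isomers: ONO equatorial, F equatorial; ONO equatorial, F axial; ONO axial, F equatorial; ONO axial, F axial.
Each arrangement has an internal mirror plane or centre of symmetry, so none is chiral.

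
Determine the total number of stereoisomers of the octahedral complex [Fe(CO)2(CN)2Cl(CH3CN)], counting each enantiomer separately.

In an octahedral complex each vertex has one trans partner and four cis neighbours.
There are 6 geometric isomers: CO cis, CN cis (3 arrangements, 2 chiral); CO trans, CN cis; CO cis, CN trans; CO trans, CN trans.
Of these, 2 lack any improper symmetry element and so occur as enantiomeric pairs, giving 6 + 2 = 8 stereoisomers in total.

8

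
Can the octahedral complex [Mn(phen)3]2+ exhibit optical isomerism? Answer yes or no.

The six octahedral sites form three mutually perpendicular trans pairs.
Each phen is bidentate and must span two cis positions.
Only one geometric arrangement is possible; it has no improper symmetry element, so it exists as a pair of enantiomers (2 stereoisomers).

yes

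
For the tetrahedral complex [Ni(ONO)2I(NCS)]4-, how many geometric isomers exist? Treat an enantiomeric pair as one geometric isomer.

In a tetrahedral complex all four positions are equivalent and every pair of ligands is adjacent — there is no cis/trans distinction.
Only one geometric arrangement is possible.

1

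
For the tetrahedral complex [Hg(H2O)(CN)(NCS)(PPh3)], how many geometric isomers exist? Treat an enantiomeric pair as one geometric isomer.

1

In a tetrahedral complex all four positions are equivalent and every pair of ligands is adjacent — there is no cis/trans distinction.
Only one geometric arrangement is possible; it has no improper symmetry element, so it exists as a pair of enantiomers (2 stereoisomers).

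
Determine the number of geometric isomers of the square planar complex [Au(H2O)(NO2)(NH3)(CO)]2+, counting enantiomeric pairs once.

3

A square has two trans pairs of vertices; adjacent vertices are cis.
The distinct arrangements are (3 in all): (CO/NH3 trans, H2O/NO2 trans); (CO/NO2 trans, H2O/NH3 trans); (CO/H2O trans, NH3/NO2 trans).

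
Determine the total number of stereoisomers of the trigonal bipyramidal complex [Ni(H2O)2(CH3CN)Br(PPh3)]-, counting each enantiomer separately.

10

A trigonal bipyramid has two axial and three equatorial sites, which are chemically inequivalent.
Systematic enumeration (placing each ligand type in turn and discarding arrangements equivalent by rotation or reflection) gives 7 geometric isomers.
Of these, 3 lack any improper symmetry element and so occur as enantiomeric pairs, giving 7 + 3 = 10 stereoisomers in total.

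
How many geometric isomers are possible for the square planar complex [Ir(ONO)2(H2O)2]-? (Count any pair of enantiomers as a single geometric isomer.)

2

A square has two trans pairs of vertices; adjacent vertices are cis.
Working through the distinct placements yields 2 geometric isomers: ONO cis; ONO trans.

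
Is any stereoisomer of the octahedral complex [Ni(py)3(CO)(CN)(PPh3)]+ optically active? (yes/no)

In an octahedral complex each vertex has one trans partner and four cis neighbours.
Working through the distinct placements yields 4 geometric isomers: py mer (3 arrangements); py fac (chiral).
One of these lacks any improper symmetry element and so occurs as an enantiomeric pair, giving 4 + 1 = 5 stereoisomers in total.

yes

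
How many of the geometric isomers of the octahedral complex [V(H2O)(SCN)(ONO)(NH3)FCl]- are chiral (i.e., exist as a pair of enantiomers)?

An octahedron has six vertices in three trans pairs; every non-trans pair is cis.
Placing the ligands in turn and identifying arrangements related by rotation or reflection leaves 15 distinct geometric isomers.
Of these, 15 lack any improper symmetry element and so occur as enantiomeric pairs, giving 15 + 15 = 30 stereoisomers in total.

15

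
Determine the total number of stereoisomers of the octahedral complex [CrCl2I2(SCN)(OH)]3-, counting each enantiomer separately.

In an octahedral complex each vertex has one trans partner and four cis neighbours.
Systematic placement gives 6 geometric isomers: Cl trans, I trans; Cl trans, I cis; Cl cis, I cis (3 arrangements, 2 chiral); Cl cis, I trans.
Of these, 2 lack any improper symmetry element and so occur as enantiomeric pairs, giving 6 + 2 = 8 stereoisomers in total.

8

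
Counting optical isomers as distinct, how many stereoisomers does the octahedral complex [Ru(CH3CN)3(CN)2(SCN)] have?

3

The six octahedral sites form three mutually perpendicular trans pairs.
Working through the distinct placements yields 3 geometric isomers: CH3CN mer, CN cis; CH3CN mer, CN trans; CH3CN fac, CN cis.
Each arrangement has an internal mirror plane or centre of symmetry, so none is chiral.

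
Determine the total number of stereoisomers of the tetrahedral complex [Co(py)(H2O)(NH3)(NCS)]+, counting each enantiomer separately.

2

All four vertices of a tetrahedron are equivalent and mutually adjacent, so cis/trans isomerism cannot arise.
Only one geometric arrangement is possible; it has no improper symmetry element, so it exists as a pair of enantiomers (2 stereoisomers).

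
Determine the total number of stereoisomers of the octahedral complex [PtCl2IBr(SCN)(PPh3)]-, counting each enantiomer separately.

The six octahedral sites form three mutually perpendicular trans pairs.
Systematic enumeration (placing each ligand type in turn and discarding arrangements equivalent by rotation or reflection) gives 9 geometric isomers.
Of these, 6 lack any improper symmetry element and so occur as enantiomeric pairs, giving 9 + 6 = 15 stereoisomers in total.

15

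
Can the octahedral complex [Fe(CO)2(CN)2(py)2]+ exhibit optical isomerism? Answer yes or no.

The six octahedral sites form three mutually perpendicular trans pairs.
Systematic placement gives 5 geometric isomers: CO trans, CN trans, py trans; CO cis, CN trans, py cis; CO cis, CN cis, py trans; CO cis, CN cis, py cis (chiral); CO trans, CN cis, py cis.
One of these lacks any improper symmetry element and so occurs as an enantiomeric pair, giving 5 + 1 = 6 stereoisomers in total.

yes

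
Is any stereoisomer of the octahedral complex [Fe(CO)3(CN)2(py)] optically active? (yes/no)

In an octahedral complex each vertex has one trans partner and four cis neighbours.
Systematic placement gives 3 geometric isomers: CO mer, CN trans; CO fac, CN cis; CO mer, CN cis.
Each arrangement has an internal mirror plane or centre of symmetry, so none is chiral.

no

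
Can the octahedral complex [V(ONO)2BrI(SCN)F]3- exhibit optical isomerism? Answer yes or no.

An octahedron has six vertices in three trans pairs; every non-trans pair is cis.
Placing the ligands in turn and identifying arrangements related by rotation or reflection leaves 9 distinct geometric isomers.
Of these, 6 lack any improper symmetry element and so occur as enantiomeric pairs, giving 9 + 6 = 15 stereoisomers in total.

yes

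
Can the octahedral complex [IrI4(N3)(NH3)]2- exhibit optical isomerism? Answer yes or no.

no

In an octahedral complex each vertex has one trans partner and four cis neighbours.
The distinct arrangements are (2 in all): N3 and NH3 mutually trans; N3 and NH3 mutually cis.
Each arrangement has an internal mirror plane or centre of symmetry, so none is chiral.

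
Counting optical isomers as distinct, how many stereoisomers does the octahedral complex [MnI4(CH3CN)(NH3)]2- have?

2

Systematic placement gives 2 geometric isomers: CH3CN and NH3 mutually cis; CH3CN and NH3 mutually trans.
Each arrangement has an internal mirror plane or centre of symmetry, so none is chiral.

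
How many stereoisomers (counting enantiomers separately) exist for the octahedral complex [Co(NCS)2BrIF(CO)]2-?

15

Placing the ligands in turn and identifying arrangements related by rotation or reflection leaves 9 distinct geometric isomers.
Of these, 6 lack any improper symmetry element and so occur as enantiomeric pairs, giving 9 + 6 = 15 stereoisomers in total.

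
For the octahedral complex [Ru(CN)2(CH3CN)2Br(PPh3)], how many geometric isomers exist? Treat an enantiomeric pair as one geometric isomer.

In an octahedral complex each vertex has one trans partner and four cis neighbours.
Working through the distinct placements yields 6 geometric isomers: CN cis, CH3CN cis (3 arrangements, 2 chiral); CN trans, CH3CN cis; CN cis, CH3CN trans; CN trans, CH3CN trans.

6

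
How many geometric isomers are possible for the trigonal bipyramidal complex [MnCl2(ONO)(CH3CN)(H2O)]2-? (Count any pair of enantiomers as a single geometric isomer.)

7

In a trigonal bipyramid the two axial positions differ from the three equatorial ones.
Systematic enumeration (placing each ligand type in turn and discarding arrangements equivalent by rotation or reflection) gives 7 geometric isomers.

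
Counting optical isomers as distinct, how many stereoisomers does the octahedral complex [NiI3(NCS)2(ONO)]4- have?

3

In an octahedral complex each vertex has one trans partner and four cis neighbours.
Working through the distinct placements yields 3 geometric isomers: I mer, NCS cis; I mer, NCS trans; I fac, NCS cis.
Each arrangement has an internal mirror plane or centre of symmetry, so none is chiral.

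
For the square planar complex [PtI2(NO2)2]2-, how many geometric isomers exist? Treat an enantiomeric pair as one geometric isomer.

A square has two trans pairs of vertices; adjacent vertices are cis.
The distinct arrangements are (2 in all): I cis; I trans.

2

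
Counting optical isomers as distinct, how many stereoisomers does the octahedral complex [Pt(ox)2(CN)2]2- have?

The six octahedral sites form three mutually perpendicular trans pairs.
Each ox is bidentate and must span two cis positions.
Systematic placement gives 2 geometric isomers: CN trans; CN cis (chiral).
One of these lacks any improper symmetry element and so occurs as an enantiomeric pair, giving 2 + 1 = 3 stereoisomers in total.

3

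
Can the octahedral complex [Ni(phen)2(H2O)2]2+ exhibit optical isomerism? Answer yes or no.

yes

Each phen is bidentate and must span two cis positions.
The distinct arrangements are (2 in all): H2O trans; H2O cis (chiral).
One of these lacks any improper symmetry element and so occurs as an enantiomeric pair, giving 2 + 1 = 3 stereoisomers in total.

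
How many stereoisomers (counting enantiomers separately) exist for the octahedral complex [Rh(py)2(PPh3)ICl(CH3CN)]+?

An octahedron has six vertices in three trans pairs; every non-trans pair is cis.
Systematic enumeration (placing each ligand type in turn and discarding arrangements equivalent by rotation or reflection) gives 9 geometric isomers.
Of these, 6 lack any improper symmetry element and so occur as enantiomeric pairs, giving 9 + 6 = 15 stereoisomers in total.

15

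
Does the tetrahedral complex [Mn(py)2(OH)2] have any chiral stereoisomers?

no

In a tetrahedral complex all four positions are equivalent and every pair of ligands is adjacent — there is no cis/trans distinction.
Only one geometric arrangement is possible.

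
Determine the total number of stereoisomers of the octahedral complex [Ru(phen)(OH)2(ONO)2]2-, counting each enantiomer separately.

An octahedron has six vertices in three trans pairs; every non-trans pair is cis.
Each phen is bidentate and must span two cis positions.
There are 3 geometric isomers: OH trans, ONO cis; OH cis, ONO cis (chiral); OH cis, ONO trans.
One of these lacks any improper symmetry element and so occurs as an enantiomeric pair, giving 3 + 1 = 4 stereoisomers in total.

4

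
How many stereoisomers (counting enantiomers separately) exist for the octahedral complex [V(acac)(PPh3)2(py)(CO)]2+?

In an octahedral complex each vertex has one trans partner and four cis neighbours.
Each acac is bidentate and must span two cis positions.
Systematic placement gives 4 geometric isomers: PPh3 cis (3 arrangements, 2 chiral); PPh3 trans.
Of these, 2 lack any improper symmetry element and so occur as enantiomeric pairs, giving 4 + 2 = 6 stereoisomers in total.

6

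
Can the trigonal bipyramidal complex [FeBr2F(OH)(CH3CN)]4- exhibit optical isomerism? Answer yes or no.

yes

A trigonal bipyramid has two axial and three equatorial sites, which are chemically inequivalent.
Exhaustive case analysis gives 7 geometric isomers.
Of these, 3 lack any improper symmetry element and so occur as enantiomeric pairs, giving 7 + 3 = 10 stereoisomers in total.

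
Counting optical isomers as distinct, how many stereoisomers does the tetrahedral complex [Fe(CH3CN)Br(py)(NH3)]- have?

2

Only one geometric arrangement is possible; it has no improper symmetry element, so it exists as a pair of enantiomers (2 stereoisomers).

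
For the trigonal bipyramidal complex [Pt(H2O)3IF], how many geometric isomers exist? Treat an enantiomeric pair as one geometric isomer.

A trigonal bipyramid has two axial and three equatorial sites, which are chemically inequivalent.
Systematic placement gives 4 geometric isomers: I equatorial, F axial; I axial, F axial; I equatorial, F equatorial; I axial, F equatorial.

4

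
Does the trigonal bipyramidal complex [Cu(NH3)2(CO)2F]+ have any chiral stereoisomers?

In a trigonal bipyramid the two axial positions differ from the three equatorial ones.
Exhaustive case analysis gives 5 geometric isomers.
One of these lacks any improper symmetry element and so occurs as an enantiomeric pair, giving 5 + 1 = 6 stereoisomers in total.

yes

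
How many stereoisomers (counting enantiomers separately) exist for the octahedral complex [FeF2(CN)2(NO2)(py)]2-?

8

In an octahedral complex each vertex has one trans partner and four cis neighbours.
Systematic placement gives 6 geometric isomers: F trans, CN trans; F cis, CN trans; F cis, CN cis (3 arrangements, 2 chiral); F trans, CN cis.
Of these, 2 lack any improper symmetry element and so occur as enantiomeric pairs, giving 6 + 2 = 8 stereoisomers in total.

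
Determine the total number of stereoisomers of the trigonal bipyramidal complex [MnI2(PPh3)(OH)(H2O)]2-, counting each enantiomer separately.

A trigonal bipyramid has two axial and three equatorial sites, which are chemically inequivalent.
Placing the ligands in turn and identifying arrangements related by rotation or reflection leaves 7 distinct geometric isomers.
Of these, 3 lack any improper symmetry element and so occur as enantiomeric pairs, giving 7 + 3 = 10 stereoisomers in total.

10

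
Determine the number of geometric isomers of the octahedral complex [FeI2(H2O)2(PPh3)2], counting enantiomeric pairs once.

An octahedron has six vertices in three trans pairs; every non-trans pair is cis.
Systematic placement gives 5 geometric isomers: I trans, H2O trans, PPh3 trans; I cis, H2O trans, PPh3 cis; I cis, H2O cis, PPh3 trans; I cis, H2O cis, PPh3 cis (chiral); I trans, H2O cis, PPh3 cis.

5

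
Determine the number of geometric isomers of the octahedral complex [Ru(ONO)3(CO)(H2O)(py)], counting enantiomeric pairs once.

An octahedron has six vertices in three trans pairs; every non-trans pair is cis.
Systematic placement gives 4 geometric isomers: ONO mer (3 arrangements); ONO fac (chiral).

4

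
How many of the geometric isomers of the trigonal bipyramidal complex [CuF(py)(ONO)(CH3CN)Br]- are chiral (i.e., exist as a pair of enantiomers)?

10

A trigonal bipyramid has two axial and three equatorial sites, which are chemically inequivalent.
Placing the ligands in turn and identifying arrangements related by rotation or reflection leaves 10 distinct geometric isomers.
Of these, 10 lack any improper symmetry element and so occur as enantiomeric pairs, giving 10 + 10 = 20 stereoisomers in total.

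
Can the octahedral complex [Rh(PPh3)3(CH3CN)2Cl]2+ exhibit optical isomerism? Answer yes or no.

no

In an octahedral complex each vertex has one trans partner and four cis neighbours.
Working through the distinct placements yields 3 geometric isomers: PPh3 mer, CH3CN trans; PPh3 mer, CH3CN cis; PPh3 fac, CH3CN cis.
Each arrangement has an internal mirror plane or centre of symmetry, so none is chiral.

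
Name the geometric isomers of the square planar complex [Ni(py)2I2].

In a square planar complex each vertex has one trans partner and two cis neighbours.
The distinct arrangements are (2 in all): py cis; py trans.

cis and trans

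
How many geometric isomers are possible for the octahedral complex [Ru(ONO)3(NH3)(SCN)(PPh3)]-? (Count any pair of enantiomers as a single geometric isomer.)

4

In an octahedral complex each vertex has one trans partner and four cis neighbours.
There are 4 geometric isomers: ONO mer (3 arrangements); ONO fac (chiral).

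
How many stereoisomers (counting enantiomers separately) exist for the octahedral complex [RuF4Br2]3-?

In an octahedral complex each vertex has one trans partner and four cis neighbours.
Systematic placement gives 2 geometric isomers: Br trans; Br cis.
Each arrangement has an internal mirror plane or centre of symmetry, so none is chiral.

2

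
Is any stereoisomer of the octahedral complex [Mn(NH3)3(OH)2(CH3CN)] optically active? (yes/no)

The six octahedral sites form three mutually perpendicular trans pairs.
The distinct arrangements are (3 in all): NH3 mer, OH trans; NH3 fac, OH cis; NH3 mer, OH cis.
Each arrangement has an internal mirror plane or centre of symmetry, so none is chiral.

no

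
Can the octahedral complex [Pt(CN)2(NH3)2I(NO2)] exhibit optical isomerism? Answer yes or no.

An octahedron has six vertices in three trans pairs; every non-trans pair is cis.
The distinct arrangements are (6 in all): CN trans, NH3 cis; CN trans, NH3 trans; CN cis, NH3 cis (3 arrangements, 2 chiral); CN cis, NH3 trans.
Of these, 2 lack any improper symmetry element and so occur as enantiomeric pairs, giving 6 + 2 = 8 stereoisomers in total.

yes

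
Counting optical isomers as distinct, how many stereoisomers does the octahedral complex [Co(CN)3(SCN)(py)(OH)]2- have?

The six octahedral sites form three mutually perpendicular trans pairs.
Working through the distinct placements yields 4 geometric isomers: CN mer (3 arrangements); CN fac (chiral).
One of these lacks any improper symmetry element and so occurs as an enantiomeric pair, giving 4 + 1 = 5 stereoisomers in total.

5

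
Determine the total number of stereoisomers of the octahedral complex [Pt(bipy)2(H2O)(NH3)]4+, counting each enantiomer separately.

In an octahedral complex each vertex has one trans partner and four cis neighbours.
Each bipy is bidentate and must span two cis positions.
Systematic placement gives 2 geometric isomers: H2O and NH3 mutually trans; H2O and NH3 mutually cis (chiral).
One of these lacks any improper symmetry element and so occurs as an enantiomeric pair, giving 2 + 1 = 3 stereoisomers in total.

3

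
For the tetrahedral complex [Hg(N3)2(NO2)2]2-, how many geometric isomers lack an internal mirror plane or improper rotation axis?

0

In a tetrahedral complex all four positions are equivalent and every pair of ligands is adjacent — there is no cis/trans distinction.
Only one geometric arrangement is possible.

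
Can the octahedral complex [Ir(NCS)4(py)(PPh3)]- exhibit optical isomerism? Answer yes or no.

no

In an octahedral complex each vertex has one trans partner and four cis neighbours.
Systematic placement gives 2 geometric isomers: py and PPh3 mutually trans; py and PPh3 mutually cis.
Each arrangement has an internal mirror plane or centre of symmetry, so none is chiral.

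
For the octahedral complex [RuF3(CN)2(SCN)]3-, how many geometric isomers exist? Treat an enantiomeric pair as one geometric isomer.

There are 3 geometric isomers: F mer, CN trans; F fac, CN cis; F mer, CN cis.

3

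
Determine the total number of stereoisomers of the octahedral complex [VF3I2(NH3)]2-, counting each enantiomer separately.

In an octahedral complex each vertex has one trans partner and four cis neighbours.
Working through the distinct placements yields 3 geometric isomers: F mer, I cis; F mer, I trans; F fac, I cis.
Each arrangement has an internal mirror plane or centre of symmetry, so none is chiral.

3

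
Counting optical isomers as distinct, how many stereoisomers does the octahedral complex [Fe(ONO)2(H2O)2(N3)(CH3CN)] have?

8

Systematic placement gives 6 geometric isomers: ONO trans, H2O cis; ONO cis, H2O cis (3 arrangements, 2 chiral); ONO trans, H2O trans; ONO cis, H2O trans.
Of these, 2 lack any improper symmetry element and so occur as enantiomeric pairs, giving 6 + 2 = 8 stereoisomers in total.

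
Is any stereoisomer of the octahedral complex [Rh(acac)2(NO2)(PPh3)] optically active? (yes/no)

yes

Each acac is bidentate and must span two cis positions.
Systematic placement gives 2 geometric isomers: NO2 and PPh3 mutually trans; NO2 and PPh3 mutually cis (chiral).
One of these lacks any improper symmetry element and so occurs as an enantiomeric pair, giving 2 + 1 = 3 stereoisomers in total.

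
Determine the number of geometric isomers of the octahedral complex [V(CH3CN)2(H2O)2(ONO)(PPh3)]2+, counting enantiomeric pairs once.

There are 6 geometric isomers: CH3CN trans, H2O trans; CH3CN trans, H2O cis; CH3CN cis, H2O cis (3 arrangements, 2 chiral); CH3CN cis, H2O trans.

6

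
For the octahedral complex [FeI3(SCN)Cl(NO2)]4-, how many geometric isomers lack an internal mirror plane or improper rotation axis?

1

The six octahedral sites form three mutually perpendicular trans pairs.
There are 4 geometric isomers: I mer (3 arrangements); I fac (chiral).
One of these lacks any improper symmetry element and so occurs as an enantiomeric pair, giving 4 + 1 = 5 stereoisomers in total.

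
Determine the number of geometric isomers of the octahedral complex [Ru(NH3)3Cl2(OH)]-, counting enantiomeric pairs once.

The six octahedral sites form three mutually perpendicular trans pairs.
There are 3 geometric isomers: NH3 mer, Cl trans; NH3 fac, Cl cis; NH3 mer, Cl cis.

3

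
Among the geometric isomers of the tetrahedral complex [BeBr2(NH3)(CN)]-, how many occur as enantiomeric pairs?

All four vertices of a tetrahedron are equivalent and mutually adjacent, so cis/trans isomerism cannot arise.
Only one geometric arrangement is possible.

0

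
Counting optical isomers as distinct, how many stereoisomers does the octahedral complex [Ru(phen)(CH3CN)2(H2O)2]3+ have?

An octahedron has six vertices in three trans pairs; every non-trans pair is cis.
Each phen is bidentate and must span two cis positions.
Working through the distinct placements yields 3 geometric isomers: CH3CN trans, H2O cis; CH3CN cis, H2O cis (chiral); CH3CN cis, H2O trans.
One of these lacks any improper symmetry element and so occurs as an enantiomeric pair, giving 3 + 1 = 4 stereoisomers in total.

4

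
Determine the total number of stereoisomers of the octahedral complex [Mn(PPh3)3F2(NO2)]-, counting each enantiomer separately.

The distinct arrangements are (3 in all): PPh3 mer, F trans; PPh3 mer, F cis; PPh3 fac, F cis.
Each arrangement has an internal mirror plane or centre of symmetry, so none is chiral.

3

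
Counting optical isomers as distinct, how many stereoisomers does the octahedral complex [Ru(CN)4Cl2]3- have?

2

An octahedron has six vertices in three trans pairs; every non-trans pair is cis.
Systematic placement gives 2 geometric isomers: Cl trans; Cl cis.
Each arrangement has an internal mirror plane or centre of symmetry, so none is chiral.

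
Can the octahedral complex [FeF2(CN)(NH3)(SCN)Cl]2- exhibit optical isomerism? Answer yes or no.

yes

An octahedron has six vertices in three trans pairs; every non-trans pair is cis.
Placing the ligands in turn and identifying arrangements related by rotation or reflection leaves 9 distinct geometric isomers.
Of these, 6 lack any improper symmetry element and so occur as enantiomeric pairs, giving 9 + 6 = 15 stereoisomers in total.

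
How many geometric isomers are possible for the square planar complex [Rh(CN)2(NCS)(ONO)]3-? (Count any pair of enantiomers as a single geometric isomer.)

2

In a square planar complex each vertex has one trans partner and two cis neighbours.
Systematic placement gives 2 geometric isomers: CN cis; CN trans.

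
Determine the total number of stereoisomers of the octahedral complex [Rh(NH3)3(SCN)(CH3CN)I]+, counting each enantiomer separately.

5

An octahedron has six vertices in three trans pairs; every non-trans pair is cis.
There are 4 geometric isomers: NH3 mer (3 arrangements); NH3 fac (chiral).
One of these lacks any improper symmetry element and so occurs as an enantiomeric pair, giving 4 + 1 = 5 stereoisomers in total.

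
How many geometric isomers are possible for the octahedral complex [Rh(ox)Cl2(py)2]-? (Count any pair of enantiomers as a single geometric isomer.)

Each ox is bidentate and must span two cis positions.
There are 3 geometric isomers: Cl trans, py cis; Cl cis, py trans; Cl cis, py cis (chiral).

3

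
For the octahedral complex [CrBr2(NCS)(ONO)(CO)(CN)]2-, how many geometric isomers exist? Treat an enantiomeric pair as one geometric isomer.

The six octahedral sites form three mutually perpendicular trans pairs.
Exhaustive case analysis gives 9 geometric isomers.

9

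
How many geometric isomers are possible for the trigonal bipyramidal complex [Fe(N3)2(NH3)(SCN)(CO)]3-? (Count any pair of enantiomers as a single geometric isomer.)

In a trigonal bipyramid the two axial positions differ from the three equatorial ones.
Systematic enumeration (placing each ligand type in turn and discarding arrangements equivalent by rotation or reflection) gives 7 geometric isomers.

7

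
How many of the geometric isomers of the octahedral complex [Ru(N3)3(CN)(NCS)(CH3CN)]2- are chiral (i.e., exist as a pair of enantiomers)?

In an octahedral complex each vertex has one trans partner and four cis neighbours.
The distinct arrangements are (4 in all): N3 mer (3 arrangements); N3 fac (chiral).
One of these lacks any improper symmetry element and so occurs as an enantiomeric pair, giving 4 + 1 = 5 stereoisomers in total.

1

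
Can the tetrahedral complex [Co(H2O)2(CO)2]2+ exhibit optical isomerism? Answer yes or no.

All four vertices of a tetrahedron are equivalent and mutually adjacent, so cis/trans isomerism cannot arise.
Only one geometric arrangement is possible.

no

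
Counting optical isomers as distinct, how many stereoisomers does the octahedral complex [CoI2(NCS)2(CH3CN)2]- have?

An octahedron has six vertices in three trans pairs; every non-trans pair is cis.
The distinct arrangements are (5 in all): I trans, NCS trans, CH3CN trans; I cis, NCS cis, CH3CN trans; I cis, NCS trans, CH3CN cis; I cis, NCS cis, CH3CN cis (chiral); I trans, NCS cis, CH3CN cis.
One of these lacks any improper symmetry element and so occurs as an enantiomeric pair, giving 5 + 1 = 6 stereoisomers in total.

6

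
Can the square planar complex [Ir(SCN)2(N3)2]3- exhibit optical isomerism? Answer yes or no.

no

The distinct arrangements are (2 in all): SCN cis; SCN trans.
Each arrangement has an internal mirror plane or centre of symmetry, so none is chiral.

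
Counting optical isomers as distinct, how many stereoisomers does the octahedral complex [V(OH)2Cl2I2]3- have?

6

The six octahedral sites form three mutually perpendicular trans pairs.
Working through the distinct placements yields 5 geometric isomers: OH trans, Cl trans, I trans; OH cis, Cl trans, I cis; OH trans, Cl cis, I cis; OH cis, Cl cis, I cis (chiral); OH cis, Cl cis, I trans.
One of these lacks any improper symmetry element and so occurs as an enantiomeric pair, giving 5 + 1 = 6 stereoisomers in total.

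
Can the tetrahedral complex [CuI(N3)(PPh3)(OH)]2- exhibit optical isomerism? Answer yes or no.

All four vertices of a tetrahedron are equivalent and mutually adjacent, so cis/trans isomerism cannot arise.
Only one geometric arrangement is possible; it has no improper symmetry element, so it exists as a pair of enantiomers (2 stereoisomers).

yes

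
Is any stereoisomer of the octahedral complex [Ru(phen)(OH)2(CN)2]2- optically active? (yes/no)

Each phen is bidentate and must span two cis positions.
The distinct arrangements are (3 in all): OH cis, CN trans; OH cis, CN cis (chiral); OH trans, CN cis.
One of these lacks any improper symmetry element and so occurs as an enantiomeric pair, giving 3 + 1 = 4 stereoisomers in total.

yes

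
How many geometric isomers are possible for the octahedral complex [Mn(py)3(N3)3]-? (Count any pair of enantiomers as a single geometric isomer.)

An octahedron has six vertices in three trans pairs; every non-trans pair is cis.
There are 2 geometric isomers: py mer; py fac.

2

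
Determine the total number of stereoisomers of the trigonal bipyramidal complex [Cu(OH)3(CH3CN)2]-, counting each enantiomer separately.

3

Systematic placement gives 3 geometric isomers: CH3CN both axial; CH3CN one axial, one equatorial; CH3CN both equatorial.
Each arrangement has an internal mirror plane or centre of symmetry, so none is chiral.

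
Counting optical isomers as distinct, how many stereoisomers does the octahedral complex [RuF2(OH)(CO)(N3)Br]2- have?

15

Systematic enumeration (placing each ligand type in turn and discarding arrangements equivalent by rotation or reflection) gives 9 geometric isomers.
Of these, 6 lack any improper symmetry element and so occur as enantiomeric pairs, giving 9 + 6 = 15 stereoisomers in total.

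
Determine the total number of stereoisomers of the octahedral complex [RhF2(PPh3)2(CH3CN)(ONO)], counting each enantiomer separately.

8

The six octahedral sites form three mutually perpendicular trans pairs.
Working through the distinct placements yields 6 geometric isomers: F cis, PPh3 trans; F cis, PPh3 cis (3 arrangements, 2 chiral); F trans, PPh3 trans; F trans, PPh3 cis.
Of these, 2 lack any improper symmetry element and so occur as enantiomeric pairs, giving 6 + 2 = 8 stereoisomers in total.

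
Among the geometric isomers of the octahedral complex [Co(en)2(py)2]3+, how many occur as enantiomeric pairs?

The six octahedral sites form three mutually perpendicular trans pairs.
Each en is bidentate and must span two cis positions.
There are 2 geometric isomers: py trans; py cis (chiral).
One of these lacks any improper symmetry element and so occurs as an enantiomeric pair, giving 2 + 1 = 3 stereoisomers in total.

1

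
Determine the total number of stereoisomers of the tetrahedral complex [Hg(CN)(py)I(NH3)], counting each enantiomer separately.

2

Only one geometric arrangement is possible; it has no improper symmetry element, so it exists as a pair of enantiomers (2 stereoisomers).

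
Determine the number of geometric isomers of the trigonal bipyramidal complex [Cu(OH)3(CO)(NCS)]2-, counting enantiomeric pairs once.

4

In a trigonal bipyramid the two axial positions differ from the three equatorial ones.
The distinct arrangements are (4 in all): CO axial, NCS axial; CO axial, NCS equatorial; CO equatorial, NCS axial; CO equatorial, NCS equatorial.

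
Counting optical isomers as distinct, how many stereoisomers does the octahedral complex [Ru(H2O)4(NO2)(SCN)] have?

In an octahedral complex each vertex has one trans partner and four cis neighbours.
Systematic placement gives 2 geometric isomers: NO2 and SCN mutually trans; NO2 and SCN mutually cis.
Each arrangement has an internal mirror plane or centre of symmetry, so none is chiral.

2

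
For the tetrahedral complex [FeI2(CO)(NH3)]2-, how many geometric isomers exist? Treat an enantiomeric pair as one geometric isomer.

In a tetrahedral complex all four positions are equivalent and every pair of ligands is adjacent — there is no cis/trans distinction.
Only one geometric arrangement is possible.

1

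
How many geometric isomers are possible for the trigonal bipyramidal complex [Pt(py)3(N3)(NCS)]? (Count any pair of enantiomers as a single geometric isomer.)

4

In a trigonal bipyramid the two axial positions differ from the three equatorial ones.
Systematic placement gives 4 geometric isomers: N3 axial, NCS axial; N3 axial, NCS equatorial; N3 equatorial, NCS axial; N3 equatorial, NCS equatorial.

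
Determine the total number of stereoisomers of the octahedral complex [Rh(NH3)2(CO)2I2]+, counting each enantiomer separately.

The distinct arrangements are (5 in all): NH3 trans, CO trans, I trans; NH3 cis, CO trans, I cis; NH3 trans, CO cis, I cis; NH3 cis, CO cis, I cis (chiral); NH3 cis, CO cis, I trans.
One of these lacks any improper symmetry element and so occurs as an enantiomeric pair, giving 5 + 1 = 6 stereoisomers in total.

6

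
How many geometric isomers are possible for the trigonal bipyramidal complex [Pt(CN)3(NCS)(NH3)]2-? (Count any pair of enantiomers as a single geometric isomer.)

4

The distinct arrangements are (4 in all): NCS equatorial, NH3 equatorial; NCS axial, NH3 equatorial; NCS equatorial, NH3 axial; NCS axial, NH3 axial.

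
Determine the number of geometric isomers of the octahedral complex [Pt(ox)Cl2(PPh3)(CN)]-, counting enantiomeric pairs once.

4

Each ox is bidentate and must span two cis positions.
There are 4 geometric isomers: Cl cis (3 arrangements, 2 chiral); Cl trans.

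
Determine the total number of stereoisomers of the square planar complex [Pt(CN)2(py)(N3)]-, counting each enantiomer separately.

2

A square has two trans pairs of vertices; adjacent vertices are cis.
There are 2 geometric isomers: CN cis; CN trans.
Each arrangement has an internal mirror plane or centre of symmetry, so none is chiral.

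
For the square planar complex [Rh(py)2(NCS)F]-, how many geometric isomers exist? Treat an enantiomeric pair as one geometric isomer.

2

In a square planar complex each vertex has one trans partner and two cis neighbours.
Working through the distinct placements yields 2 geometric isomers: py cis; py trans.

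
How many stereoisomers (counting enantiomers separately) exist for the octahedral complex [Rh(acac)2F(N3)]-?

3

The six octahedral sites form three mutually perpendicular trans pairs.
Each acac is bidentate and must span two cis positions.
Systematic placement gives 2 geometric isomers: F and N3 mutually trans; F and N3 mutually cis (chiral).
One of these lacks any improper symmetry element and so occurs as an enantiomeric pair, giving 2 + 1 = 3 stereoisomers in total.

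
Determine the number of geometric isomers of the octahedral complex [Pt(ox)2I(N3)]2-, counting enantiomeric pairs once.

An octahedron has six vertices in three trans pairs; every non-trans pair is cis.
Each ox is bidentate and must span two cis positions.
The distinct arrangements are (2 in all): I and N3 mutually trans; I and N3 mutually cis (chiral).

2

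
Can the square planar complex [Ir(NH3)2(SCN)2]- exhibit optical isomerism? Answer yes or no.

In a square planar complex each vertex has one trans partner and two cis neighbours.
The distinct arrangements are (2 in all): NH3 cis; NH3 trans.
Each arrangement has an internal mirror plane or centre of symmetry, so none is chiral.

no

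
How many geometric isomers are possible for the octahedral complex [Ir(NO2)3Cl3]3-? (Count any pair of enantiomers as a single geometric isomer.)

2

An octahedron has six vertices in three trans pairs; every non-trans pair is cis.
Working through the distinct placements yields 2 geometric isomers: NO2 mer; NO2 fac.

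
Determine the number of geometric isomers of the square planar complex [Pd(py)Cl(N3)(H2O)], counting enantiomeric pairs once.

3

A square has two trans pairs of vertices; adjacent vertices are cis.
Working through the distinct placements yields 3 geometric isomers: (Cl/N3 trans, H2O/py trans); (Cl/py trans, H2O/N3 trans); (Cl/H2O trans, N3/py trans).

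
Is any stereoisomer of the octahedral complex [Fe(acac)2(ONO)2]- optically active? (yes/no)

Each acac is bidentate and must span two cis positions.
The distinct arrangements are (2 in all): ONO trans; ONO cis (chiral).
One of these lacks any improper symmetry element and so occurs as an enantiomeric pair, giving 2 + 1 = 3 stereoisomers in total.

yes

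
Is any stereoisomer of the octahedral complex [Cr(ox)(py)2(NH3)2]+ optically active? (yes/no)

yes

An octahedron has six vertices in three trans pairs; every non-trans pair is cis.
Each ox is bidentate and must span two cis positions.
Working through the distinct placements yields 3 geometric isomers: py cis, NH3 trans; py trans, NH3 cis; py cis, NH3 cis (chiral).
One of these lacks any improper symmetry element and so occurs as an enantiomeric pair, giving 3 + 1 = 4 stereoisomers in total.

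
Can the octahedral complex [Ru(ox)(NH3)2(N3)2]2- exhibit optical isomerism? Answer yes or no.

The six octahedral sites form three mutually perpendicular trans pairs.
Each ox is bidentate and must span two cis positions.
There are 3 geometric isomers: NH3 cis, N3 trans; NH3 cis, N3 cis (chiral); NH3 trans, N3 cis.
One of these lacks any improper symmetry element and so occurs as an enantiomeric pair, giving 3 + 1 = 4 stereoisomers in total.

yes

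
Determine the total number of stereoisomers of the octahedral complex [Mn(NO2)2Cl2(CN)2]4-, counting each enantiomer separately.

6

There are 5 geometric isomers: NO2 trans, Cl trans, CN trans; NO2 cis, Cl cis, CN trans; NO2 trans, Cl cis, CN cis; NO2 cis, Cl cis, CN cis (chiral); NO2 cis, Cl trans, CN cis.
One of these lacks any improper symmetry element and so occurs as an enantiomeric pair, giving 5 + 1 = 6 stereoisomers in total.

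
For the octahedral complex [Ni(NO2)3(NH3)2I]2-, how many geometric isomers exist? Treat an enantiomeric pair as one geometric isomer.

In an octahedral complex each vertex has one trans partner and four cis neighbours.
There are 3 geometric isomers: NO2 mer, NH3 cis; NO2 mer, NH3 trans; NO2 fac, NH3 cis.

3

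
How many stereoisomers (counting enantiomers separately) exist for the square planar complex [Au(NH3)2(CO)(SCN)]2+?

2

There are 2 geometric isomers: NH3 cis; NH3 trans.
Each arrangement has an internal mirror plane or centre of symmetry, so none is chiral.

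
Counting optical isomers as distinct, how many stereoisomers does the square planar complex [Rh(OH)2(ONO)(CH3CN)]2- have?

2

A square has two trans pairs of vertices; adjacent vertices are cis.
Systematic placement gives 2 geometric isomers: OH cis; OH trans.
Each arrangement has an internal mirror plane or centre of symmetry, so none is chiral.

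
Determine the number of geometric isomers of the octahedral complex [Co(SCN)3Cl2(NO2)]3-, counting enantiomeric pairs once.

An octahedron has six vertices in three trans pairs; every non-trans pair is cis.
The distinct arrangements are (3 in all): SCN mer, Cl trans; SCN mer, Cl cis; SCN fac, Cl cis.

3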